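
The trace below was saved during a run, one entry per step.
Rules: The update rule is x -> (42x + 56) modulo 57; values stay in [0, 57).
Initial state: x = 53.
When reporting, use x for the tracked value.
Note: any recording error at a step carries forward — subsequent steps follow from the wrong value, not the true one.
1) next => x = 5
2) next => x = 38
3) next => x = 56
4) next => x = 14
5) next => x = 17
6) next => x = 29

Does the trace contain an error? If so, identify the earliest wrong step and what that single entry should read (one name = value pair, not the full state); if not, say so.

Recomputing the run from the initial state:
step 1: x = 2
step 2: x = 26
step 3: x = 8
step 4: x = 50
step 5: x = 47
step 6: x = 35
The first disagreement with the trace is at step 1, where the value should be x = 2.

step 1, x = 2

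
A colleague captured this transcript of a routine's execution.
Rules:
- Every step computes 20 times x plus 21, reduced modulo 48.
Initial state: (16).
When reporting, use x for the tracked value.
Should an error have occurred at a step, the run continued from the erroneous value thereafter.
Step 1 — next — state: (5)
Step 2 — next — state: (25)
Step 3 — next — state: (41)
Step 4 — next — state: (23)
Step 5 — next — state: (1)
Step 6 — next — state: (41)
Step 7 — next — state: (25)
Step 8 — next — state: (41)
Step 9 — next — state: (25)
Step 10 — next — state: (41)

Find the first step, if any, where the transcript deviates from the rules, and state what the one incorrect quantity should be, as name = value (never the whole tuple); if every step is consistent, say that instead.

Recomputing the run from the initial state:
step 1: x = 5
step 2: x = 25
step 3: x = 41
step 4: x = 25
step 5: x = 41
step 6: x = 25
step 7: x = 41
step 8: x = 25
step 9: x = 41
step 10: x = 25
The first disagreement with the transcript is at step 4, where the value should be x = 25.

step 4, x = 25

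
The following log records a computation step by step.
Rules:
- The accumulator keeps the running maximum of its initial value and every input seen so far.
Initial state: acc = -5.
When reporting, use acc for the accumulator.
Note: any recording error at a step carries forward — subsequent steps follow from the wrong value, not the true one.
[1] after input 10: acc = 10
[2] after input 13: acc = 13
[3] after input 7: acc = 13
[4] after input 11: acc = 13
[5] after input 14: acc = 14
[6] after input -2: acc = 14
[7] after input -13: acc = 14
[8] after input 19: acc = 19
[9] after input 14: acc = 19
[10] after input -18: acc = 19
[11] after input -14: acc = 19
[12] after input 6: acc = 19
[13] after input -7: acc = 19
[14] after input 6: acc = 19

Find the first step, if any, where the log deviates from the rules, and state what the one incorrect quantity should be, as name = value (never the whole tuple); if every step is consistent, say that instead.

Recomputing the run from the initial state:
step 1: acc = 10
step 2: acc = 13
step 3: acc = 13
step 4: acc = 13
step 5: acc = 14
step 6: acc = 14
step 7: acc = 14
step 8: acc = 19
step 9: acc = 19
step 10: acc = 19
step 11: acc = 19
step 12: acc = 19
step 13: acc = 19
step 14: acc = 19
This matches the log at every step.

no error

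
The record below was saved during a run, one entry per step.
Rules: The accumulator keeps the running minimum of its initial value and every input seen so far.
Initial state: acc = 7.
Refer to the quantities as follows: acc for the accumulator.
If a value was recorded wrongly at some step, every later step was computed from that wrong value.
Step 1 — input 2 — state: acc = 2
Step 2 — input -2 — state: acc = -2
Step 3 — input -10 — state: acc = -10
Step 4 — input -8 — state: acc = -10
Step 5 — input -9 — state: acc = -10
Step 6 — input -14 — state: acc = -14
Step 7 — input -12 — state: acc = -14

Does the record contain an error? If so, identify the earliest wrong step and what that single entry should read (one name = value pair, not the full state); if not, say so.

Recomputing the run from the initial state:
step 1: acc = 2
step 2: acc = -2
step 3: acc = -10
step 4: acc = -10
step 5: acc = -10
step 6: acc = -14
step 7: acc = -14
This matches the record at every step.

no error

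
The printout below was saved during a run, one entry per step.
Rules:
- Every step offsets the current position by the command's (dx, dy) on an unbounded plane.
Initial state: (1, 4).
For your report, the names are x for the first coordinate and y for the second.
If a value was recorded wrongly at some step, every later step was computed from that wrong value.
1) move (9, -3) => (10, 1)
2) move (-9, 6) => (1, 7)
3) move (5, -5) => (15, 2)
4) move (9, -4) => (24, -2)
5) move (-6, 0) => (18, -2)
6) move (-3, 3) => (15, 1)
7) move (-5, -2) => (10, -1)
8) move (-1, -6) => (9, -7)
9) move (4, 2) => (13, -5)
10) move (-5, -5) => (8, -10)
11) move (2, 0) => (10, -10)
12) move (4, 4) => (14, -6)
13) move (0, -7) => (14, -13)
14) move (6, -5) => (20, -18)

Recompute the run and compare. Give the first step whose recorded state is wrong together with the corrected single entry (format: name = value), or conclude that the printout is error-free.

Step 1: x = 1 + (9) = 10, y = 4 + (-3) = 1 — exactly as logged.
Step 2: x = 10 + (-9) = 1, y = 1 + (6) = 7 — in agreement.
Step 3: x = 1 + (5) = 6, y = 7 + (-5) = 2 — the printout has a different value.
So the first discrepancy is step 3, where the right value is x = 6.

step 3, x = 6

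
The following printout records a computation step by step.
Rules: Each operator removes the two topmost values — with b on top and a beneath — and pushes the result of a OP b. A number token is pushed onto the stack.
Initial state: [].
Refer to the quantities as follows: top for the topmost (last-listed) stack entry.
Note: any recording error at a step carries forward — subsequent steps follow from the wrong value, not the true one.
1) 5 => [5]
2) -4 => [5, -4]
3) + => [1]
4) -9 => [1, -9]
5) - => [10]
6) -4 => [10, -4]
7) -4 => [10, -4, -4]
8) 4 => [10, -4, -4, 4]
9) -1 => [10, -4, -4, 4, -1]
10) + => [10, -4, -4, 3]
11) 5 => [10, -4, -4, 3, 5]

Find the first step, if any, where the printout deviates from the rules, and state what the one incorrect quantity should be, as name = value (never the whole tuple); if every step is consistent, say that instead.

no error

Recomputing the run from the initial state:
step 1: [5]
step 2: [5, -4]
step 3: [1]
step 4: [1, -9]
step 5: [10]
step 6: [10, -4]
step 7: [10, -4, -4]
step 8: [10, -4, -4, 4]
step 9: [10, -4, -4, 4, -1]
step 10: [10, -4, -4, 3]
step 11: [10, -4, -4, 3, 5]
This matches the printout at every step.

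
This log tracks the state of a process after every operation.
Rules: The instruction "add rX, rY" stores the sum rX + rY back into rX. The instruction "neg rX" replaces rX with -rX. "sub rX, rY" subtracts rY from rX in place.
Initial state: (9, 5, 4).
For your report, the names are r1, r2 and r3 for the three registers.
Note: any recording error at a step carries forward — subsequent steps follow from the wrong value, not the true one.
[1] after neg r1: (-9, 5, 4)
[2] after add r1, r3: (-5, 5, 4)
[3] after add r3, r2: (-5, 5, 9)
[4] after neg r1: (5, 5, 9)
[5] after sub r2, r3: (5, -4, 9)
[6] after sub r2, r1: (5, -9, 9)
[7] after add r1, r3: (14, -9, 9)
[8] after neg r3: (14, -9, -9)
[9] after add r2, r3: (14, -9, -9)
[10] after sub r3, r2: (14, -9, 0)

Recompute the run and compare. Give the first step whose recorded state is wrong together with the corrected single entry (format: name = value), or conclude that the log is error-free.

Step 1: r1 = -(9) = -9 — confirmed correct.
Step 2: r1 = -9 + 4 = -5 — consistent with the log.
Step 3: r3 = 4 + 5 = 9 — agrees with the log.
Step 4: r1 = -(-5) = 5 — matches.
Step 5: r2 = 5 - 9 = -4 — exactly as logged.
Step 6: r2 = -4 - 5 = -9 — verified.
Step 7: r1 = 5 + 9 = 14 — exactly as logged.
Step 8: r3 = -(9) = -9 — no discrepancy.
Step 9: r2 = -9 + -9 = -18 — the entry is off here.
Conclusion: step 9 carries the first error; the entry should be r2 = -18.

step 9, r2 = -18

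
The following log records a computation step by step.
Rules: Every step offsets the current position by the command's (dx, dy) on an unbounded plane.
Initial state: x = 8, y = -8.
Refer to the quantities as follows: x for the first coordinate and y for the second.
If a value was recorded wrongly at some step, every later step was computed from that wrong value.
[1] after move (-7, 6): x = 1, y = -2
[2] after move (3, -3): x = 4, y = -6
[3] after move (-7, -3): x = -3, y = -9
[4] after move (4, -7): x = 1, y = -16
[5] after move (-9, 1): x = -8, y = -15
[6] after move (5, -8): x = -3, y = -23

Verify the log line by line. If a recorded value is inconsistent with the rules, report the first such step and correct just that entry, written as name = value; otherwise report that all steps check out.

1. x = 8 + (-7) = 1, y = -8 + (6) = -2 (consistent with the log)
2. x = 1 + (3) = 4, y = -2 + (-3) = -5 (the log has a different value)
Conclusion: step 2 carries the first error; the entry should be y = -5.

step 2, y = -5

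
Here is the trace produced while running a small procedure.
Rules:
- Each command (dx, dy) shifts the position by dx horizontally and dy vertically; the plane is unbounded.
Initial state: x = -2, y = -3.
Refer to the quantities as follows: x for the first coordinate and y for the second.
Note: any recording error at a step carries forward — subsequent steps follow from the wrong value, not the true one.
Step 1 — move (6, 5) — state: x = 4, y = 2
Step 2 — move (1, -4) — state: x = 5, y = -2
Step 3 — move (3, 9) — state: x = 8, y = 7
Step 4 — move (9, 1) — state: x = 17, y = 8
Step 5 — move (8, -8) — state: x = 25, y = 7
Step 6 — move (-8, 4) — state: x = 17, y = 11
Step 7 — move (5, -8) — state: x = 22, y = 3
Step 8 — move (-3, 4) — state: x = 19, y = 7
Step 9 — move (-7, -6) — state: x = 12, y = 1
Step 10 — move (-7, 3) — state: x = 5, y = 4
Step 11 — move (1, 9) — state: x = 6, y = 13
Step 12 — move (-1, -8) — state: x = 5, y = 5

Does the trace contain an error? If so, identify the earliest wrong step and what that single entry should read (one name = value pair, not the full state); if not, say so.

step 5, y = 0

Recomputing the run from the initial state:
step 1: x = 4, y = 2
step 2: x = 5, y = -2
step 3: x = 8, y = 7
step 4: x = 17, y = 8
step 5: x = 25, y = 0
step 6: x = 17, y = 4
step 7: x = 22, y = -4
step 8: x = 19, y = 0
step 9: x = 12, y = -6
step 10: x = 5, y = -3
step 11: x = 6, y = 6
step 12: x = 5, y = -2
The first disagreement with the trace is at step 5, where the value should be y = 0.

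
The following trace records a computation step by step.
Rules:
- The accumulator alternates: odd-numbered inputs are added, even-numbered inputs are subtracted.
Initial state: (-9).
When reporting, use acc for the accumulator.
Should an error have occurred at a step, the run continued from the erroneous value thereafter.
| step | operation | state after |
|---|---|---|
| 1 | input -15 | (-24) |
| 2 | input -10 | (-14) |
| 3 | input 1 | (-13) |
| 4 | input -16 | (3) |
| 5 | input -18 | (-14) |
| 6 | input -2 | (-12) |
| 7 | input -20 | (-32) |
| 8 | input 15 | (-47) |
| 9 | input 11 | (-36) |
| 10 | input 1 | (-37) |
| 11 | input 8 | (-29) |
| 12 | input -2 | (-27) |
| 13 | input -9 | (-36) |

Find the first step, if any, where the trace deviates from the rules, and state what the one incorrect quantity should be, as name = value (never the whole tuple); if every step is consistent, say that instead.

step 5, acc = -15

step 1: acc = -9 + -15 = -24 -> confirmed correct
step 2: acc = -24 - -10 = -14 -> checks out
step 3: acc = -14 + 1 = -13 -> in agreement
step 4: acc = -13 - -16 = 3 -> verified
step 5: acc = 3 + -18 = -15 -> the recorded entry deviates here
First incorrect step: 5; the correct value is acc = -15.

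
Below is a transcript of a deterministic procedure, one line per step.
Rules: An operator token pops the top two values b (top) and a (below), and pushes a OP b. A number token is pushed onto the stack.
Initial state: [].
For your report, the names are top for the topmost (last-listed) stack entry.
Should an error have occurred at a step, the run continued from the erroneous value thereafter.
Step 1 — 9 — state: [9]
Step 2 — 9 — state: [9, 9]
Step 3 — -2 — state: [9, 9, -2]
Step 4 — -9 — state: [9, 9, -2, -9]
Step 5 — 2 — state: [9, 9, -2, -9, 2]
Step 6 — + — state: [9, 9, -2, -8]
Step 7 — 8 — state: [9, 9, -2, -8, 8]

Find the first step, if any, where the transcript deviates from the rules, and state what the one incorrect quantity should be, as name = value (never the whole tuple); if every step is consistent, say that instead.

step 1: push 9: top = 9 -> matches
step 2: push 9: top = 9 -> verified
step 3: push -2: top = -2 -> exactly as logged
step 4: push -9: top = -9 -> checks out
step 5: push 2: top = 2 -> exactly as logged
step 6: -9 + 2 = -7 -> this is not what the transcript shows
Step 6 is the first one off; corrected, top = -7.

step 6, top = -7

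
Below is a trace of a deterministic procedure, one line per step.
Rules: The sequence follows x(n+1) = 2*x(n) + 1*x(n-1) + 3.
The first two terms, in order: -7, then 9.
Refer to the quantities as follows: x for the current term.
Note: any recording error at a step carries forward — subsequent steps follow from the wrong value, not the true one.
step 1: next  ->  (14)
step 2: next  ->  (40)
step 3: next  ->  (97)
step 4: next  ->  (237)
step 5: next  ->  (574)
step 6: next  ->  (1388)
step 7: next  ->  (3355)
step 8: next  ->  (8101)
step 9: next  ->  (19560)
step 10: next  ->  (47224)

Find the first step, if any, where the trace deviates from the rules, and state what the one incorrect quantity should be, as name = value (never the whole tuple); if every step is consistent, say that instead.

1. x = 2*(9) + (1)*(-7) + (3) = 14 (no discrepancy)
2. x = 2*(14) + (1)*(9) + (3) = 40 (consistent with the trace)
3. x = 2*(40) + (1)*(14) + (3) = 97 (verified)
4. x = 2*(97) + (1)*(40) + (3) = 237 (checks out)
5. x = 2*(237) + (1)*(97) + (3) = 574 (agrees with the trace)
6. x = 2*(574) + (1)*(237) + (3) = 1388 (confirmed correct)
7. x = 2*(1388) + (1)*(574) + (3) = 3353 (this is not what the trace shows)
First deviation found at step 7; the corrected entry is x = 3353.

step 7, x = 3353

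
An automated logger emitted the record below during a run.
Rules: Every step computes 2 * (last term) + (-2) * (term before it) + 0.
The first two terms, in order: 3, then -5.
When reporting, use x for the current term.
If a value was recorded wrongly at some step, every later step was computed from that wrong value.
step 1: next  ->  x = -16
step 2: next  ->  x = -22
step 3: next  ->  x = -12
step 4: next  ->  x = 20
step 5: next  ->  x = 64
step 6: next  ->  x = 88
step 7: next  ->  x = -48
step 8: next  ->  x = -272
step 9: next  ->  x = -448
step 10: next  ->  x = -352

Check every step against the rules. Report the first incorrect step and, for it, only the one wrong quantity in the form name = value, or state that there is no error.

step 7, x = 48

step 1: x = 2*(-5) + (-2)*(3) + (0) = -16 -> verified
step 2: x = 2*(-16) + (-2)*(-5) + (0) = -22 -> checks out
step 3: x = 2*(-22) + (-2)*(-16) + (0) = -12 -> consistent with the record
step 4: x = 2*(-12) + (-2)*(-22) + (0) = 20 -> checks out
step 5: x = 2*(20) + (-2)*(-12) + (0) = 64 -> checks out
step 6: x = 2*(64) + (-2)*(20) + (0) = 88 -> in agreement
step 7: x = 2*(88) + (-2)*(64) + (0) = 48 -> a discrepancy with the record
First incorrect step: 7; the correct value is x = 48.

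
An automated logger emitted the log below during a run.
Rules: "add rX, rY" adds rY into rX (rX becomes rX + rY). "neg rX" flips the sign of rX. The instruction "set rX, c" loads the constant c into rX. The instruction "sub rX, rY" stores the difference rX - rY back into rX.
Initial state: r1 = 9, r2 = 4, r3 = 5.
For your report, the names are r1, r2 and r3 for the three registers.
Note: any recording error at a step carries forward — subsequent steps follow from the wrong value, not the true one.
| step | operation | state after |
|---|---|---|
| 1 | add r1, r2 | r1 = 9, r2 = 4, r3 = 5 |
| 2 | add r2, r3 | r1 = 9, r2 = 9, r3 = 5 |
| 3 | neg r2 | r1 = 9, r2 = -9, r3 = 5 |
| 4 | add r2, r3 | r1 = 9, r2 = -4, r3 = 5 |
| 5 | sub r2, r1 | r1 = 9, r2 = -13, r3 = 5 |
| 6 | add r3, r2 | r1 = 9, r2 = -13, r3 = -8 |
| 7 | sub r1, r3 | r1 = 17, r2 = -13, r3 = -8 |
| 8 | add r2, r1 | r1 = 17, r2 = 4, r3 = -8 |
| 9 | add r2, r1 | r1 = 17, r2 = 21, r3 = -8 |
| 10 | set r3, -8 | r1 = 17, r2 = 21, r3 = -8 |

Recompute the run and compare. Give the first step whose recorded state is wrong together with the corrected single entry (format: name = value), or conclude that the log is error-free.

step 1, r1 = 13

Recomputing the run from the initial state:
step 1: r1 = 13, r2 = 4, r3 = 5
step 2: r1 = 13, r2 = 9, r3 = 5
step 3: r1 = 13, r2 = -9, r3 = 5
step 4: r1 = 13, r2 = -4, r3 = 5
step 5: r1 = 13, r2 = -17, r3 = 5
step 6: r1 = 13, r2 = -17, r3 = -12
step 7: r1 = 25, r2 = -17, r3 = -12
step 8: r1 = 25, r2 = 8, r3 = -12
step 9: r1 = 25, r2 = 33, r3 = -12
step 10: r1 = 25, r2 = 33, r3 = -8
The first disagreement with the log is at step 1, where the value should be r1 = 13.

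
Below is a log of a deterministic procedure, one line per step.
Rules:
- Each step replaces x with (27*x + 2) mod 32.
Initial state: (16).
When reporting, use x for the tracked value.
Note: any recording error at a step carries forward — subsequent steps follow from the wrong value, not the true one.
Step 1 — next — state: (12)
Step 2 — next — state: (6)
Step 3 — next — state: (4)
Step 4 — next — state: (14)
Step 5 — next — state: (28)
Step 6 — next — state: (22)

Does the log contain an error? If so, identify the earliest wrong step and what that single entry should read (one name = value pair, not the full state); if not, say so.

step 1: x = (27*16 + 2) mod 32 = 18 -> the entry is off here
The audit stops at step 1: the recorded entry is wrong and should be x = 18.

step 1, x = 18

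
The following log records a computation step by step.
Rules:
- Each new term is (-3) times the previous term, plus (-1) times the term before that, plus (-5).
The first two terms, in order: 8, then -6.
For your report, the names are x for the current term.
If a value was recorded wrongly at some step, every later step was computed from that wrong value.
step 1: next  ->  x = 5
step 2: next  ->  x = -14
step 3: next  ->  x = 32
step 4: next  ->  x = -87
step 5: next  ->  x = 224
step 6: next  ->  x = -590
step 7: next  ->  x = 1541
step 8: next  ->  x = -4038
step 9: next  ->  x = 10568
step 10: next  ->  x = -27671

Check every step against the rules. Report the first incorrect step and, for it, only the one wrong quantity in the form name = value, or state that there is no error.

no error

1. x = -3*(-6) + (-1)*(8) + (-5) = 5 (verified)
2. x = -3*(5) + (-1)*(-6) + (-5) = -14 (verified)
3. x = -3*(-14) + (-1)*(5) + (-5) = 32 (in agreement)
4. x = -3*(32) + (-1)*(-14) + (-5) = -87 (no discrepancy)
5. x = -3*(-87) + (-1)*(32) + (-5) = 224 (agrees with the log)
6. x = -3*(224) + (-1)*(-87) + (-5) = -590 (confirmed correct)
7. x = -3*(-590) + (-1)*(224) + (-5) = 1541 (same as recorded)
8. x = -3*(1541) + (-1)*(-590) + (-5) = -4038 (checks out)
9. x = -3*(-4038) + (-1)*(1541) + (-5) = 10568 (checks out)
10. x = -3*(10568) + (-1)*(-4038) + (-5) = -27671 (no discrepancy)
All entries verified; no error found.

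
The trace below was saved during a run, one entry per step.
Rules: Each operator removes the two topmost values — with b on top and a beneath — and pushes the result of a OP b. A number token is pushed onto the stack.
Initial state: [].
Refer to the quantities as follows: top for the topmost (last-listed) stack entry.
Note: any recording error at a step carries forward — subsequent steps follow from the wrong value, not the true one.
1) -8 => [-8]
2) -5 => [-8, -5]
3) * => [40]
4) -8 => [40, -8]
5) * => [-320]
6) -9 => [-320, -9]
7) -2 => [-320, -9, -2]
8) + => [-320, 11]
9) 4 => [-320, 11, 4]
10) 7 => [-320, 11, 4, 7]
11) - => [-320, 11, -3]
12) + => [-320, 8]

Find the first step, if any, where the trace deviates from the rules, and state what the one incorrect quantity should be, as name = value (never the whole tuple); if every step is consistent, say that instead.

step 8, top = -11

Recomputing the run from the initial state:
step 1: [-8]
step 2: [-8, -5]
step 3: [40]
step 4: [40, -8]
step 5: [-320]
step 6: [-320, -9]
step 7: [-320, -9, -2]
step 8: [-320, -11]
step 9: [-320, -11, 4]
step 10: [-320, -11, 4, 7]
step 11: [-320, -11, -3]
step 12: [-320, -14]
The first disagreement with the trace is at step 8, where the value should be top = -11.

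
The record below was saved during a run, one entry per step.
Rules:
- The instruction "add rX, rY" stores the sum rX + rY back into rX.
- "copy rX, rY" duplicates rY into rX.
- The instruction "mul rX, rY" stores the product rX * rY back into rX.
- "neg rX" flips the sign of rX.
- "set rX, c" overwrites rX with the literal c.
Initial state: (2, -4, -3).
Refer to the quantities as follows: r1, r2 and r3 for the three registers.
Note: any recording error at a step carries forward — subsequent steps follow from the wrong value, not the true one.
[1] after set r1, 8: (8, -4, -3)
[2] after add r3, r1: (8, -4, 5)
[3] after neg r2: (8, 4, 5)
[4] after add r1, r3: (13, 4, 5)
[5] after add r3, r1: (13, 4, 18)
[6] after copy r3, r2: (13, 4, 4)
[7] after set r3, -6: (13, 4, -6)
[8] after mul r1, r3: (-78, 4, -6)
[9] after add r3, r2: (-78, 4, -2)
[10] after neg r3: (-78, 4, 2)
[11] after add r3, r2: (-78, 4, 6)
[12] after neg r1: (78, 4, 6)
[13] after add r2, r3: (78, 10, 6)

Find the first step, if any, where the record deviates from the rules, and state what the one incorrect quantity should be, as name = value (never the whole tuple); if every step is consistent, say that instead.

no error

1. r1 = 8 (agrees with the record)
2. r3 = -3 + 8 = 5 (no discrepancy)
3. r2 = -(-4) = 4 (checks out)
4. r1 = 8 + 5 = 13 (consistent with the record)
5. r3 = 5 + 13 = 18 (agrees with the record)
6. r3 = 4 (checks out)
7. r3 = -6 (agrees with the record)
8. r1 = 13 * -6 = -78 (checks out)
9. r3 = -6 + 4 = -2 (checks out)
10. r3 = -(-2) = 2 (verified)
11. r3 = 2 + 4 = 6 (in agreement)
12. r1 = -(-78) = 78 (consistent with the record)
13. r2 = 4 + 6 = 10 (in agreement)
The whole run recomputes cleanly — no discrepancies.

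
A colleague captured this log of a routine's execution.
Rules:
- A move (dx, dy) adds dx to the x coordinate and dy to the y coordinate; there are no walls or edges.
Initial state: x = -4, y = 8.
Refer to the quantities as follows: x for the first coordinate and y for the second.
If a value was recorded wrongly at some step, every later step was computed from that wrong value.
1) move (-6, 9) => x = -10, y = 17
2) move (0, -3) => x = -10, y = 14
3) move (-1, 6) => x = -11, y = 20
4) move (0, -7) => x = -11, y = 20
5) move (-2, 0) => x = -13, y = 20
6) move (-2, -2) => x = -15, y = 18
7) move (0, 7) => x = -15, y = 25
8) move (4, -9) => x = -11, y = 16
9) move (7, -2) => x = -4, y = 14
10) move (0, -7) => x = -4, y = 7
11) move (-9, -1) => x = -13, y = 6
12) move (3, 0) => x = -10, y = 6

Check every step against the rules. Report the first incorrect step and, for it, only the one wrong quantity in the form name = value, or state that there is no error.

step 4, y = 13

Step 1: x = -4 + (-6) = -10, y = 8 + (9) = 17 — same as recorded.
Step 2: x = -10 + (0) = -10, y = 17 + (-3) = 14 — matches.
Step 3: x = -10 + (-1) = -11, y = 14 + (6) = 20 — verified.
Step 4: x = -11 + (0) = -11, y = 20 + (-7) = 13 — the log has a different value.
The audit stops at step 4: the recorded entry is wrong and should be y = 13.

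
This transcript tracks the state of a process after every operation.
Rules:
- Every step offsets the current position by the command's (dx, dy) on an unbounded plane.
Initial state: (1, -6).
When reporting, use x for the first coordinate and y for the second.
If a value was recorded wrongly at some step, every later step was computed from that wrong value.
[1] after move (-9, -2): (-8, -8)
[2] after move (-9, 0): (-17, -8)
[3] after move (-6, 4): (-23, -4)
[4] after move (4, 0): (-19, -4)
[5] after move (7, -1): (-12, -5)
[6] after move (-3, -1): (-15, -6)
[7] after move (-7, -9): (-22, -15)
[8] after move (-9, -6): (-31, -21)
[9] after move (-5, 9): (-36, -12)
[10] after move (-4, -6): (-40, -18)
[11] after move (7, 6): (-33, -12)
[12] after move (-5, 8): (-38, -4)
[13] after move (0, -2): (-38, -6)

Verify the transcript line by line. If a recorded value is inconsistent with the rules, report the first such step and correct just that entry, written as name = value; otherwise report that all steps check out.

no error

Recomputing the run from the initial state:
step 1: x = -8, y = -8
step 2: x = -17, y = -8
step 3: x = -23, y = -4
step 4: x = -19, y = -4
step 5: x = -12, y = -5
step 6: x = -15, y = -6
step 7: x = -22, y = -15
step 8: x = -31, y = -21
step 9: x = -36, y = -12
step 10: x = -40, y = -18
step 11: x = -33, y = -12
step 12: x = -38, y = -4
step 13: x = -38, y = -6
This matches the transcript at every step.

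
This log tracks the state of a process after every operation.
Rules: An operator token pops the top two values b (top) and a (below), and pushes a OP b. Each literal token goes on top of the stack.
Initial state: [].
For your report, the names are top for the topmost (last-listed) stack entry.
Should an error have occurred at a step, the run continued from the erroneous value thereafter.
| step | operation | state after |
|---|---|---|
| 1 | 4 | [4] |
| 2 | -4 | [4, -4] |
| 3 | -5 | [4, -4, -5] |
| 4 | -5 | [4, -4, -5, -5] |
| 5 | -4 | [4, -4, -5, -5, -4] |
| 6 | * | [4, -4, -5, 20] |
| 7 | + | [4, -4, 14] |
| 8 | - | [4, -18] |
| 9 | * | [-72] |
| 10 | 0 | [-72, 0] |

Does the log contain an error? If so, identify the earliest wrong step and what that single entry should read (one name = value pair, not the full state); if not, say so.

Step 1: push 4: top = 4 — matches.
Step 2: push -4: top = -4 — matches.
Step 3: push -5: top = -5 — in agreement.
Step 4: push -5: top = -5 — agrees with the log.
Step 5: push -4: top = -4 — exactly as logged.
Step 6: -5 * -4 = 20 — matches.
Step 7: -5 + 20 = 15 — the log disagrees here.
First deviation found at step 7; the corrected entry is top = 15.

step 7, top = 15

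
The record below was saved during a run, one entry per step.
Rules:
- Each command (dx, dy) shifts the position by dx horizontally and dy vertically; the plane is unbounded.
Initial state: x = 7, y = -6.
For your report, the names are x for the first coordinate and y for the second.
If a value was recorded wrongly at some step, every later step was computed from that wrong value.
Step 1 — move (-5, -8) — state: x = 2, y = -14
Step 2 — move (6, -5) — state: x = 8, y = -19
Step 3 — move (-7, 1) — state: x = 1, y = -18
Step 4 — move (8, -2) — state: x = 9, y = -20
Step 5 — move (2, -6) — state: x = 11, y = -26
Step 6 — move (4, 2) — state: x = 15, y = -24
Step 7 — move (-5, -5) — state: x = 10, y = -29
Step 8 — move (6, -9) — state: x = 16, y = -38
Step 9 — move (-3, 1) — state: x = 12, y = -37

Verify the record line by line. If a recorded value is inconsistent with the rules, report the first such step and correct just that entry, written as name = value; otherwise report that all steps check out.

step 9, x = 13

Recomputing the run from the initial state:
step 1: x = 2, y = -14
step 2: x = 8, y = -19
step 3: x = 1, y = -18
step 4: x = 9, y = -20
step 5: x = 11, y = -26
step 6: x = 15, y = -24
step 7: x = 10, y = -29
step 8: x = 16, y = -38
step 9: x = 13, y = -37
The first disagreement with the record is at step 9, where the value should be x = 13.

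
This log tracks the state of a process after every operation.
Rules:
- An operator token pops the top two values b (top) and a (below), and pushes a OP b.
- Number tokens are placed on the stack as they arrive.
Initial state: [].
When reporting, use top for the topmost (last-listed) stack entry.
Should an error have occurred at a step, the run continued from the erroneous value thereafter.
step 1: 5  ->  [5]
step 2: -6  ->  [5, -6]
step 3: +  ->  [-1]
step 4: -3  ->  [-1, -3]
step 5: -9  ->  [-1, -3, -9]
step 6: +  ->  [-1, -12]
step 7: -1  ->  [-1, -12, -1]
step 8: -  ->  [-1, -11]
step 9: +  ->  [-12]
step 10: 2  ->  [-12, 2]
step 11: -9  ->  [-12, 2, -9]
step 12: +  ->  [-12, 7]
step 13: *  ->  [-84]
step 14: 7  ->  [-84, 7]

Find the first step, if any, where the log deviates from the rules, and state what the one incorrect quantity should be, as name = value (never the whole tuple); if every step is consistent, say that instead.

step 12, top = -7

Recomputing the run from the initial state:
step 1: [5]
step 2: [5, -6]
step 3: [-1]
step 4: [-1, -3]
step 5: [-1, -3, -9]
step 6: [-1, -12]
step 7: [-1, -12, -1]
step 8: [-1, -11]
step 9: [-12]
step 10: [-12, 2]
step 11: [-12, 2, -9]
step 12: [-12, -7]
step 13: [84]
step 14: [84, 7]
The first disagreement with the log is at step 12, where the value should be top = -7.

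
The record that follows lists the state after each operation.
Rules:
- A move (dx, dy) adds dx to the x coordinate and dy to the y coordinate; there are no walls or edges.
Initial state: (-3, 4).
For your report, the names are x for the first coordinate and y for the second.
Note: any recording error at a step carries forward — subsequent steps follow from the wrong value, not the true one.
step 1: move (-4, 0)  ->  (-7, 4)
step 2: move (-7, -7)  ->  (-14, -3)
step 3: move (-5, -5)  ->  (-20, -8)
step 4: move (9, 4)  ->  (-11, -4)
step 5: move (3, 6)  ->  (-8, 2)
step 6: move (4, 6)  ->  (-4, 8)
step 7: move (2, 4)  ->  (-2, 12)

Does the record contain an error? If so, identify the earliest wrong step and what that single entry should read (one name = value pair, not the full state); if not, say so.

Step 1: x = -3 + (-4) = -7, y = 4 + (0) = 4 — confirmed correct.
Step 2: x = -7 + (-7) = -14, y = 4 + (-7) = -3 — matches.
Step 3: x = -14 + (-5) = -19, y = -3 + (-5) = -8 — a discrepancy with the record.
Step 3 is the first one off; corrected, x = -19.

step 3, x = -19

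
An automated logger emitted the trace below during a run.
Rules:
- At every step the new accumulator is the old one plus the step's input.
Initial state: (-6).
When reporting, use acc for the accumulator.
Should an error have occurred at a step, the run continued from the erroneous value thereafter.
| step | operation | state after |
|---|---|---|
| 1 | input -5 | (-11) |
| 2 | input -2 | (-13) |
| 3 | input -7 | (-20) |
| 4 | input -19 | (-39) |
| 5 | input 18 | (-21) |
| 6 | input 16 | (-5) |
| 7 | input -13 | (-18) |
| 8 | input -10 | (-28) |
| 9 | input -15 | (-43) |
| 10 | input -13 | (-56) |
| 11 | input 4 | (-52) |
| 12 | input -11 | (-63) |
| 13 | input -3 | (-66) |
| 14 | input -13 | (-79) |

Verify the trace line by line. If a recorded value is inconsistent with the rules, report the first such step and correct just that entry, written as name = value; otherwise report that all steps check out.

1. acc = -6 + -5 = -11 (confirmed correct)
2. acc = -11 + -2 = -13 (confirmed correct)
3. acc = -13 + -7 = -20 (consistent with the trace)
4. acc = -20 + -19 = -39 (confirmed correct)
5. acc = -39 + 18 = -21 (agrees with the trace)
6. acc = -21 + 16 = -5 (same as recorded)
7. acc = -5 + -13 = -18 (consistent with the trace)
8. acc = -18 + -10 = -28 (consistent with the trace)
9. acc = -28 + -15 = -43 (matches)
10. acc = -43 + -13 = -56 (agrees with the trace)
11. acc = -56 + 4 = -52 (consistent with the trace)
12. acc = -52 + -11 = -63 (verified)
13. acc = -63 + -3 = -66 (checks out)
14. acc = -66 + -13 = -79 (exactly as logged)
All steps check out; nothing to correct.

no error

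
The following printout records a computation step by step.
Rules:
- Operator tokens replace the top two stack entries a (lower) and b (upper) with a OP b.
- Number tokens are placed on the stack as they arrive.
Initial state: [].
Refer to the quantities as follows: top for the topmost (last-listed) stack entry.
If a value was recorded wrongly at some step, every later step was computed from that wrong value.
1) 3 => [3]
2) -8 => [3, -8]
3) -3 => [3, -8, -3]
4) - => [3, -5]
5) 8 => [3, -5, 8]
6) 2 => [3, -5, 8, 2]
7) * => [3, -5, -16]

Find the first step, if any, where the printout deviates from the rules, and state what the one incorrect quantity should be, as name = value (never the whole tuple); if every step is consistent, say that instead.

1. push 3: top = 3 (in agreement)
2. push -8: top = -8 (matches)
3. push -3: top = -3 (in agreement)
4. -8 - -3 = -5 (confirmed correct)
5. push 8: top = 8 (exactly as logged)
6. push 2: top = 2 (no discrepancy)
7. 8 * 2 = 16 (this is not what the printout shows)
First incorrect step: 7; the correct value is top = 16.

step 7, top = 16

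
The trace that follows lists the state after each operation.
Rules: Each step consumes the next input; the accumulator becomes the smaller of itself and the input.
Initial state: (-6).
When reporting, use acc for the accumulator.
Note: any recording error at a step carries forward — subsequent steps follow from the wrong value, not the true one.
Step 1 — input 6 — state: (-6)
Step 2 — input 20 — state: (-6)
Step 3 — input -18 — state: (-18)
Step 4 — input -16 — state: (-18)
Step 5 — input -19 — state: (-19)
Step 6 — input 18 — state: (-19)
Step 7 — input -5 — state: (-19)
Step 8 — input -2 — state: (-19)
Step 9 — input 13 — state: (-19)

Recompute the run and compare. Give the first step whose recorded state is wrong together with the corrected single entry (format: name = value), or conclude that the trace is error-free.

no error

Recomputing the run from the initial state:
step 1: acc = -6
step 2: acc = -6
step 3: acc = -18
step 4: acc = -18
step 5: acc = -19
step 6: acc = -19
step 7: acc = -19
step 8: acc = -19
step 9: acc = -19
This matches the trace at every step.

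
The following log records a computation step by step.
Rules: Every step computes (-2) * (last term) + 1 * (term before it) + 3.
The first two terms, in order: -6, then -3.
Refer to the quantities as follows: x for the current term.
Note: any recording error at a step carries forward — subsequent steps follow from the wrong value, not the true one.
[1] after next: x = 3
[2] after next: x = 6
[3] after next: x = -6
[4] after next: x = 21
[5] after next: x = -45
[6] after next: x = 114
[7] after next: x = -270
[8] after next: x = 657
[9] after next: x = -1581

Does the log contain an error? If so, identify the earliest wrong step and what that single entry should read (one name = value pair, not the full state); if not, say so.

1. x = -2*(-3) + (1)*(-6) + (3) = 3 (consistent with the log)
2. x = -2*(3) + (1)*(-3) + (3) = -6 (the recorded entry deviates here)
So the first discrepancy is step 2, where the right value is x = -6.

step 2, x = -6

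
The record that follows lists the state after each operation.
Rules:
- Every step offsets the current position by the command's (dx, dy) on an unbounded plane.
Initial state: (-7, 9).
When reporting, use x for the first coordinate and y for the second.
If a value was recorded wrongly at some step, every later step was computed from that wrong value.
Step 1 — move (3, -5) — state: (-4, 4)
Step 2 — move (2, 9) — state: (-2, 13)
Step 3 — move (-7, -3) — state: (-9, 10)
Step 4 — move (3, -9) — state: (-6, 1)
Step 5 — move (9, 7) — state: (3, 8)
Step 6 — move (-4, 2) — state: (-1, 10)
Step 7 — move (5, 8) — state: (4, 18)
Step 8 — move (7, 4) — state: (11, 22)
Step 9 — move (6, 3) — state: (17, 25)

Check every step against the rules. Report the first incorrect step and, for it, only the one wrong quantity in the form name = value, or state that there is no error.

no error

step 1: x = -7 + (3) = -4, y = 9 + (-5) = 4 -> agrees with the record
step 2: x = -4 + (2) = -2, y = 4 + (9) = 13 -> verified
step 3: x = -2 + (-7) = -9, y = 13 + (-3) = 10 -> no discrepancy
step 4: x = -9 + (3) = -6, y = 10 + (-9) = 1 -> matches
step 5: x = -6 + (9) = 3, y = 1 + (7) = 8 -> exactly as logged
step 6: x = 3 + (-4) = -1, y = 8 + (2) = 10 -> checks out
step 7: x = -1 + (5) = 4, y = 10 + (8) = 18 -> consistent with the record
step 8: x = 4 + (7) = 11, y = 18 + (4) = 22 -> no discrepancy
step 9: x = 11 + (6) = 17, y = 22 + (3) = 25 -> exactly as logged
Every step is consistent.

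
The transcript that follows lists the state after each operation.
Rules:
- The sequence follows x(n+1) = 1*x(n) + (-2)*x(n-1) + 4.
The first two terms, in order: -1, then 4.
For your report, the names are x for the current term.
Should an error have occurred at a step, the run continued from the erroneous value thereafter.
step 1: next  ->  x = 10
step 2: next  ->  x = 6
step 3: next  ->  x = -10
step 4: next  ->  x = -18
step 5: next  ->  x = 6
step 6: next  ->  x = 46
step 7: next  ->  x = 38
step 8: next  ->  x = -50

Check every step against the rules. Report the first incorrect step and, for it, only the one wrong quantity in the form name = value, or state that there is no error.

Recomputing the run from the initial state:
step 1: x = 10
step 2: x = 6
step 3: x = -10
step 4: x = -18
step 5: x = 6
step 6: x = 46
step 7: x = 38
step 8: x = -50
This matches the transcript at every step.

no error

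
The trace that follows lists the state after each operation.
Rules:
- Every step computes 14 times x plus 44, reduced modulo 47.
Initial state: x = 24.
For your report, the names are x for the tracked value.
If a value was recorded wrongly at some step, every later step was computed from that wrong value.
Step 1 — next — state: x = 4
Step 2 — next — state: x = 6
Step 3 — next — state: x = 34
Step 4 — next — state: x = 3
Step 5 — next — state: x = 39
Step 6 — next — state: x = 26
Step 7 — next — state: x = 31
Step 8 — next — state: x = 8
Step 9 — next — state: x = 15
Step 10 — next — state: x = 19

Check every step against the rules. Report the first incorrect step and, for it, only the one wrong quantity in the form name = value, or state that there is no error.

Recomputing the run from the initial state:
step 1: x = 4
step 2: x = 6
step 3: x = 34
step 4: x = 3
step 5: x = 39
step 6: x = 26
step 7: x = 32
step 8: x = 22
step 9: x = 23
step 10: x = 37
The first disagreement with the trace is at step 7, where the value should be x = 32.

step 7, x = 32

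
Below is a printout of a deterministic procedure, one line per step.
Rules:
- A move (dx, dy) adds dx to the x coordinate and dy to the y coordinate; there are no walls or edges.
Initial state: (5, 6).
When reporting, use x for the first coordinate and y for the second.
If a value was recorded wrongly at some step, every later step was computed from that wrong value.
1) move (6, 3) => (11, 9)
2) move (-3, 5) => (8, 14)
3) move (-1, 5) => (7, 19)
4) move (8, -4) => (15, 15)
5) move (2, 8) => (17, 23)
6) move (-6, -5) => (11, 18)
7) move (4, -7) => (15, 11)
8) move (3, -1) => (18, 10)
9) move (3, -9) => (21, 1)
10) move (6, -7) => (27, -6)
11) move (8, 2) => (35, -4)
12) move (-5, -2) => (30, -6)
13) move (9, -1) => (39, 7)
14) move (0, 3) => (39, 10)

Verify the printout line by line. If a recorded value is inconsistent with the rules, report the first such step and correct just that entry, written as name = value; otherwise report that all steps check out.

1. x = 5 + (6) = 11, y = 6 + (3) = 9 (same as recorded)
2. x = 11 + (-3) = 8, y = 9 + (5) = 14 (same as recorded)
3. x = 8 + (-1) = 7, y = 14 + (5) = 19 (verified)
4. x = 7 + (8) = 15, y = 19 + (-4) = 15 (verified)
5. x = 15 + (2) = 17, y = 15 + (8) = 23 (in agreement)
6. x = 17 + (-6) = 11, y = 23 + (-5) = 18 (agrees with the printout)
7. x = 11 + (4) = 15, y = 18 + (-7) = 11 (exactly as logged)
8. x = 15 + (3) = 18, y = 11 + (-1) = 10 (no discrepancy)
9. x = 18 + (3) = 21, y = 10 + (-9) = 1 (consistent with the printout)
10. x = 21 + (6) = 27, y = 1 + (-7) = -6 (exactly as logged)
11. x = 27 + (8) = 35, y = -6 + (2) = -4 (verified)
12. x = 35 + (-5) = 30, y = -4 + (-2) = -6 (no discrepancy)
13. x = 30 + (9) = 39, y = -6 + (-1) = -7 (the printout disagrees here)
That makes step 13 the first incorrect line — y = -7 is what it should show.

step 13, y = -7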